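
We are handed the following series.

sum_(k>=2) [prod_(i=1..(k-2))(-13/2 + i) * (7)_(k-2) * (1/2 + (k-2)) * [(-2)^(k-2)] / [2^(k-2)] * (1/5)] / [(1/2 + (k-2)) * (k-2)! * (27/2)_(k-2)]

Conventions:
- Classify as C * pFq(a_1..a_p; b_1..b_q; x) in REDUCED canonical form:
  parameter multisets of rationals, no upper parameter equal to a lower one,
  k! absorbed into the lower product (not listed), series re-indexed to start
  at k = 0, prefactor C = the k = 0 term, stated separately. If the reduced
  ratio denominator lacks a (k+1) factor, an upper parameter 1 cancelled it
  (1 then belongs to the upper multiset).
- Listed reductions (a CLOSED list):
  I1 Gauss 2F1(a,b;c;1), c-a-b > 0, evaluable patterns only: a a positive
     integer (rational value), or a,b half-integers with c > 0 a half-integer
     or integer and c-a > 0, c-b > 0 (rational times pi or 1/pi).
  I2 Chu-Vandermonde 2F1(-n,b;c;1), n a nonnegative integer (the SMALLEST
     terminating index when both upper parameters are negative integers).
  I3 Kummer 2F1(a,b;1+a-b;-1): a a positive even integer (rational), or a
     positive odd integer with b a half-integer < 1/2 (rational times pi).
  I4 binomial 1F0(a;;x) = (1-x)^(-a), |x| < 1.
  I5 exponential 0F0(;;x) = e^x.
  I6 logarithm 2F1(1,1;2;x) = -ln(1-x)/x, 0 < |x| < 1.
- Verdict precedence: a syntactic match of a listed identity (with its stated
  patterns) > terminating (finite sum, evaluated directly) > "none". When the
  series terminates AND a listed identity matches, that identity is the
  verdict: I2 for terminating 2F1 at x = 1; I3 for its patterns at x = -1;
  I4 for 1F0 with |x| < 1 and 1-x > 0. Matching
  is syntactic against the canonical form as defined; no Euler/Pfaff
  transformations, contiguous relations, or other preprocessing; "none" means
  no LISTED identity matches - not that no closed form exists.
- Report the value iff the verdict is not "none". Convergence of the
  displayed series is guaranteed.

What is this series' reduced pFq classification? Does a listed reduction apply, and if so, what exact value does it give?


Reduced: x = -1, 2F1, upper = {-11/2, 7}, lower = {27/2}, C = 1/5. Verdict (x = -1): Kummer (I3) applies (x = -1; c = 27/2 equals 1+a-b for upper {-11/2, 7}: listed pattern). Sum: (185910725/268435456) * pi.

Key step: t_0 = 1/5 here, and the running product (C = 1/5) telescopes to a rising factorial.
Adjacent-term ratio: r(k) = (-1) * (k-11/2) (k+7) / [(k+27/2) (k+1)] ; factor over Q: parameters, x = (-1), and C = 1/5.


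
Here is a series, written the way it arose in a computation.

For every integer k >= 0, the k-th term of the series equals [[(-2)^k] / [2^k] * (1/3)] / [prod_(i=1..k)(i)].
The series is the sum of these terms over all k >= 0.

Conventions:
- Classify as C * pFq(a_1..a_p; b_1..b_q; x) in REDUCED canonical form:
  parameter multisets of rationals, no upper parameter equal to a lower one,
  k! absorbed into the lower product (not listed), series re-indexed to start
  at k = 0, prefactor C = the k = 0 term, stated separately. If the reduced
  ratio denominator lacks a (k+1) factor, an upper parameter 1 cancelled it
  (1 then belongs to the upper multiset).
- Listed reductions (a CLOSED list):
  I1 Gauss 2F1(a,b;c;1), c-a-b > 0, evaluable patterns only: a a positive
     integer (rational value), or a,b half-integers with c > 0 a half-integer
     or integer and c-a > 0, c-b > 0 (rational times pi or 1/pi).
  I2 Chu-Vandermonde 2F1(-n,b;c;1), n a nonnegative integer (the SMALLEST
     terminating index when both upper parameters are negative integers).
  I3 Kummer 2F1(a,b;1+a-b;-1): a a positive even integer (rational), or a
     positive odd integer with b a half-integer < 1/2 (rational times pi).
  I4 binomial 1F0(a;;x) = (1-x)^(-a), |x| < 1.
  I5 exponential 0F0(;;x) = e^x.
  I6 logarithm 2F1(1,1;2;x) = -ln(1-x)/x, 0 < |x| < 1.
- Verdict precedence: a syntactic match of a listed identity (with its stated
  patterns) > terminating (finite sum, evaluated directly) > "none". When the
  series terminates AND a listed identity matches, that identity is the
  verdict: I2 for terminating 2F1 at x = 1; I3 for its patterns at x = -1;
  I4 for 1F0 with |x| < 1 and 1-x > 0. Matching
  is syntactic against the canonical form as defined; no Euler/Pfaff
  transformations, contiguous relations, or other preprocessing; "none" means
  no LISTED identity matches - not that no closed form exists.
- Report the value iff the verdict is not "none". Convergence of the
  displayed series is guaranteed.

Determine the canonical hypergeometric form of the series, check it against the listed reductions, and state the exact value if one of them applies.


Key step: x = (-1) and the two k-th powers (C = 1/3) combine into one argument.
Ratio: r(k) = (-1) * 1 / [(k+1)] - rational; roots negated = parameters, x = (-1), C = 1/3.

Reduced: x = -1, 0F0, upper = {-}, lower = {-}, C = 1/3. Verdict: this is the exponential series (I5) (the 0F0 exponential series at x = -1). Value: (1/3) * e^(-1).


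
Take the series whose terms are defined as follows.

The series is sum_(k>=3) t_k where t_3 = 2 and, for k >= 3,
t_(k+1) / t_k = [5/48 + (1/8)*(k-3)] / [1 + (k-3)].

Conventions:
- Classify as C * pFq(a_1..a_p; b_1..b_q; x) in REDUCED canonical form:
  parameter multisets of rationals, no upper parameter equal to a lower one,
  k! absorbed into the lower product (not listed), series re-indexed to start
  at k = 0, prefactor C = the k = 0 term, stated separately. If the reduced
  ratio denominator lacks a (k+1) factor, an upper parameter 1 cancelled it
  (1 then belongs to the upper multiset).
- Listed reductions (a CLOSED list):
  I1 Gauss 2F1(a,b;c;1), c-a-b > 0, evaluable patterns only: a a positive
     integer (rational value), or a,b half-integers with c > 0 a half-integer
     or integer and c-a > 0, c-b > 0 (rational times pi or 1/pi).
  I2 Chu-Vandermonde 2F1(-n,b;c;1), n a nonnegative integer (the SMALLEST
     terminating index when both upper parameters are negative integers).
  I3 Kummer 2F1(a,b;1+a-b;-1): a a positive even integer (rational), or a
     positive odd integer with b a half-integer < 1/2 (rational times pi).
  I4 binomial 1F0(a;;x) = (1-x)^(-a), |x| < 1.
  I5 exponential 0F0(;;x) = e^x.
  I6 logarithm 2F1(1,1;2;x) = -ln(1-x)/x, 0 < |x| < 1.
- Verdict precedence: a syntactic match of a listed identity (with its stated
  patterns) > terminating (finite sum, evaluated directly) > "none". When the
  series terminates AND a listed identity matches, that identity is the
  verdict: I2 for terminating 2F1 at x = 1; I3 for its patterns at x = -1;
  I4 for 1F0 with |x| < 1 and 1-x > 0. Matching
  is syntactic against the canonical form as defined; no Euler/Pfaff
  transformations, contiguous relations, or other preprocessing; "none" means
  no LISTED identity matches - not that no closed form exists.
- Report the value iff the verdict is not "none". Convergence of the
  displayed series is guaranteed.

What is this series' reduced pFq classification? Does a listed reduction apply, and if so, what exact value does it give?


The series (x = 1/8) is 1F0: upper {5/6}, lower {-}, prefactor 2. Verdict: the I4 binomial reduction fires (the 1F0 binomial series: exponent -5/6, x = 1/8). Exact value: 2 * (7/8)^(-5/6).

Key observation: from the first term 2: roots of the ratio polynomials (C = 2) are the negated parameters.
Adjacent-term ratio: r(k) = (1/8) * (k+5/6) / [(k+1)] - rational; roots negated = parameters, x = (1/8), C = 2.


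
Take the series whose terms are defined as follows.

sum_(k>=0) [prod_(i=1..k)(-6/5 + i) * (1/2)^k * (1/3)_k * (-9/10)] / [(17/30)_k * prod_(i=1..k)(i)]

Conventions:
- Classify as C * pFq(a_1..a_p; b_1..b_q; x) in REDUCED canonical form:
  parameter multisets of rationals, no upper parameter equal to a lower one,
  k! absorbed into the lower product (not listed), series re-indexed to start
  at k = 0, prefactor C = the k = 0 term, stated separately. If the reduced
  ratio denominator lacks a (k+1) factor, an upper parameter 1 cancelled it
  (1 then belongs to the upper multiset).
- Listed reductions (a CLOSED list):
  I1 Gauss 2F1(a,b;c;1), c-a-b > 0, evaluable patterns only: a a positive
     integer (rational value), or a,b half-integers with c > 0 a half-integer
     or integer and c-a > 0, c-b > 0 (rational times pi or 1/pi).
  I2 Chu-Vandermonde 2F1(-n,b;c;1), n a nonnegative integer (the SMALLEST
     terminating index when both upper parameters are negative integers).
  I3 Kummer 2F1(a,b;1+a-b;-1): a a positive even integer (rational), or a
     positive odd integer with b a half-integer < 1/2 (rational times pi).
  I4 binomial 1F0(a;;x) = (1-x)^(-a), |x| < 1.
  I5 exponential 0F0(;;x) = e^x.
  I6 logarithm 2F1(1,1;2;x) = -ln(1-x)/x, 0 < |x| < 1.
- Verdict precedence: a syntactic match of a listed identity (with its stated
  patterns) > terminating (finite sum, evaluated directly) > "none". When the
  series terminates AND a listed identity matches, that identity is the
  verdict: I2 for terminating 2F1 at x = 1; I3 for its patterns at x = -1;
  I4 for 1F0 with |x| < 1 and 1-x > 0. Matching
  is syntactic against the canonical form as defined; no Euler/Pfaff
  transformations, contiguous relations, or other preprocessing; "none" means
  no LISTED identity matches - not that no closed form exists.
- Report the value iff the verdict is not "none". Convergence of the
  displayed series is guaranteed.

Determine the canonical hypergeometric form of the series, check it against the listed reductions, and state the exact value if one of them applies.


Key step: from the first term -9/10: the product of the first k integers (prefactor -9/10) is k!.
Step ratio: r(k) = (1/2) * (k-1/5) (k+1/3) / [(k+17/30) (k+1)] ; factor over Q: parameters, x = (1/2), and C = -9/10.

Reduced: x = 1/2, 2F1, upper = {-1/5, 1/3}, lower = {17/30}, C = -9/10. Verdict: none. Every listed pattern misses the 2F1 form at 1/2, upper {-1/5, 1/3}.


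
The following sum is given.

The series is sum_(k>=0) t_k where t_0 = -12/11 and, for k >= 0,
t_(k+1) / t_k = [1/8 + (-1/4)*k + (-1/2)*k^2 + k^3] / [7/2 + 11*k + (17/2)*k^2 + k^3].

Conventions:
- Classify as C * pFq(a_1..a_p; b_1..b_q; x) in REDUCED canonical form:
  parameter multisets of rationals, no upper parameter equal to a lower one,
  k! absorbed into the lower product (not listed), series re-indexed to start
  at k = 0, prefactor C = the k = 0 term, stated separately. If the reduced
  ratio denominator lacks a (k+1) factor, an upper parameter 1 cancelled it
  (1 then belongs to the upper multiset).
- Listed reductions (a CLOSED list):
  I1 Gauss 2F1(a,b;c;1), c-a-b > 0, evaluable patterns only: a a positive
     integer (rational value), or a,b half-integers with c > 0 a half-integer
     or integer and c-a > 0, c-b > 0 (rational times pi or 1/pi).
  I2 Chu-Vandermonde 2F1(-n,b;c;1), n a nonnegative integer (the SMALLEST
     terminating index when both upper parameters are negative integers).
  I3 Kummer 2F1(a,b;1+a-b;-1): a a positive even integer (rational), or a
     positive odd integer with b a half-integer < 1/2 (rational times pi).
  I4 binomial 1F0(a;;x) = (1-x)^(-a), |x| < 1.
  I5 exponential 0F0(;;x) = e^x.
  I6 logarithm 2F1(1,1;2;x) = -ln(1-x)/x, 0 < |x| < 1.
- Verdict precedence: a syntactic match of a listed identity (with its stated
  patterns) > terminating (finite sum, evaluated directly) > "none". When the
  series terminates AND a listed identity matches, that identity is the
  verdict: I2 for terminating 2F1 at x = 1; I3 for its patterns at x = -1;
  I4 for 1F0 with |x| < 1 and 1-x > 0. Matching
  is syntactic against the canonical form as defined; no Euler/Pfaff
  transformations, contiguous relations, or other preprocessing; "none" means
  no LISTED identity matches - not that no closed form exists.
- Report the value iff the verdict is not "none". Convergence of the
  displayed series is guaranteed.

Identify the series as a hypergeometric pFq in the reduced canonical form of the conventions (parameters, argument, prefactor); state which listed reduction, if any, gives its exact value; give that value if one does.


x = 1 here; the reduced form reads 2F1, upper {-1/2, -1/2}, lower {7}, C = -12/11. Verdict: Gauss's theorem I1 (half-integer case) applies (x = 1; upper {-1/2, -1/2} half-integers, c = 7 in the evaluable pattern). Exact value: (-16777216/4723719) / pi.

Key step: t_0 = -12/11 here, and factor the ratio over Q (prefactor -12/11): negated roots = parameters.
Ratio: r(k) = 1 * (k-1/2) (k-1/2) / [(k+7) (k+1)] - rational in k. x = 1; t_0 = -12/11; negate the roots.


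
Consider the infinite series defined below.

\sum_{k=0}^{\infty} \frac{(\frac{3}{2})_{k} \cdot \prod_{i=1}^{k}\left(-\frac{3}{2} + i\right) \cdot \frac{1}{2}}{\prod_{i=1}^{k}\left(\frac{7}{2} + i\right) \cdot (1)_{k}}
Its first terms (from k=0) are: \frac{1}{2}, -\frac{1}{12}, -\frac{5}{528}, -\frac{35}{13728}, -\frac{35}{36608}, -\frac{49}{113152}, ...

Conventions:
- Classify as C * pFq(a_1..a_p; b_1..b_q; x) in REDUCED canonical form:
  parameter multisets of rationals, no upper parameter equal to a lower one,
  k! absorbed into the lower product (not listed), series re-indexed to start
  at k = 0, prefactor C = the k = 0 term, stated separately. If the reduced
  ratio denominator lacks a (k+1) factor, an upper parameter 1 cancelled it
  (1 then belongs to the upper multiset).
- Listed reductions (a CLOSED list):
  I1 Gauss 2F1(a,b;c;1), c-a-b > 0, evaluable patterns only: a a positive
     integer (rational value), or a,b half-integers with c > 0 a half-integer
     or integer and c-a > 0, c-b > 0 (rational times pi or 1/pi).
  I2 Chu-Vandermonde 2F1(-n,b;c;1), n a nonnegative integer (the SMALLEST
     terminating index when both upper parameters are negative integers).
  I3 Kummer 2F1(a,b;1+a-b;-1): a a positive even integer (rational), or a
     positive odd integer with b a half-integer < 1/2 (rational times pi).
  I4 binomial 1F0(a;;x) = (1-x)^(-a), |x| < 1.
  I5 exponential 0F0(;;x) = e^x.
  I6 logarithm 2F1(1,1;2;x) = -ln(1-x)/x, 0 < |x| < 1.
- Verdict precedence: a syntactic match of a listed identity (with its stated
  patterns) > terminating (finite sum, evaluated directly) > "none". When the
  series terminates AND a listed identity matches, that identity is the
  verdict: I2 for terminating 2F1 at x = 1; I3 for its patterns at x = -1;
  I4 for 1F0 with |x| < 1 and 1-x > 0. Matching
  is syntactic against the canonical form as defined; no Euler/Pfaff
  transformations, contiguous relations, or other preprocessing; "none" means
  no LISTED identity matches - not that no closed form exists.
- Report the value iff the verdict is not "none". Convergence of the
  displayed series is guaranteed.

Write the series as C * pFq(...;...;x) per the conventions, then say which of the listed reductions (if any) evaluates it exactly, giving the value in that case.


Canonical form: C = \frac{1}{2} times 2F1 with upper {-\frac{1}{2}, \frac{3}{2}}, lower {\frac{9}{2}}, x = 1. Verdict (x = 1): Gauss's theorem I1 (half-integer case) applies (x = 1; upper {-\frac{1}{2}, \frac{3}{2}} half-integers, c = \frac{9}{2} in the evaluable pattern). Value: \frac{525}{4096} \cdot \pi.

Structural cue: t_0 being \frac{1}{2}, the lower running product (prefactor 1/2) is a rising factorial.
Term ratio: r(k) = 1 * (k-\frac{1}{2}) (k+\frac{3}{2}) / [(k+\frac{9}{2}) (k+1)] ; factor over Q: parameters, x = 1, and C = \frac{1}{2}.


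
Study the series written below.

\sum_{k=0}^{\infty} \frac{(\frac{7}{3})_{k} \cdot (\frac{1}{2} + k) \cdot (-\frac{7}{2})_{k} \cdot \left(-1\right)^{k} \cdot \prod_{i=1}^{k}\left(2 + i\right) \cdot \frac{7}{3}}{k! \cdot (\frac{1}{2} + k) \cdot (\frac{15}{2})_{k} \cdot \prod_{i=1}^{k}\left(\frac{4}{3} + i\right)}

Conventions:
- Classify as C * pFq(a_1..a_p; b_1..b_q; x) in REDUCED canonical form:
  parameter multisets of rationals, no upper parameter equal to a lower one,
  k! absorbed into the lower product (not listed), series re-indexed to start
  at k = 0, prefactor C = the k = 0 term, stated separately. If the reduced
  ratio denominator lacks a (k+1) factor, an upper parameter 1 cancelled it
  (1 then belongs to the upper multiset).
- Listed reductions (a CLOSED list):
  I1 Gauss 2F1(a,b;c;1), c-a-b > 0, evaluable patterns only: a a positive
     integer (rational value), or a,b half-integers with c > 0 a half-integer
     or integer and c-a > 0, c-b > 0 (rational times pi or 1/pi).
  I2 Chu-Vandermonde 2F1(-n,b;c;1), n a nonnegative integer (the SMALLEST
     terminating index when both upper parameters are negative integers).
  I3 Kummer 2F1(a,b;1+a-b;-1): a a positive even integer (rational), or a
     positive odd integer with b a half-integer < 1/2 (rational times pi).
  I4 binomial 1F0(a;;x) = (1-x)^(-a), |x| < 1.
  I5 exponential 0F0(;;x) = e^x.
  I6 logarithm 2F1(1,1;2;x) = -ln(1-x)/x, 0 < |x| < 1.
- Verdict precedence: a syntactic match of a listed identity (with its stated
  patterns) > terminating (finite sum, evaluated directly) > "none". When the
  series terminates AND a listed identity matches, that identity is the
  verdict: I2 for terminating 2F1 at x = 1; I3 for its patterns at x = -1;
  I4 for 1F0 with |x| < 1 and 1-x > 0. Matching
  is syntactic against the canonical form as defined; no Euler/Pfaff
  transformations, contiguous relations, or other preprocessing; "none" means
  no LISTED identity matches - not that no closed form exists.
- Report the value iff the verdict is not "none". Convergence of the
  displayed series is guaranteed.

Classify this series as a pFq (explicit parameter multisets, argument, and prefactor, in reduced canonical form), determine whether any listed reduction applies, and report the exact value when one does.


Classification (C = \frac{7}{3}): 2F1 with upper {-\frac{7}{2}, 3}, lower {\frac{15}{2}}, argument x = -1. Verdict: this is Kummer's theorem (I3) (x = -1; c = \frac{15}{2} equals 1+a-b for upper {-\frac{7}{2}, 3}: listed pattern). Its exact value is \frac{21021}{8192} \cdot \pi.

Structural cue: t_0 being \frac{7}{3}, the factor k + 1/2 cancels (top and bottom), leaving prefactor 7/3.
Consecutive-term ratio: r(k) = -1 * (k-\frac{7}{2}) (k+3) / [(k+\frac{15}{2}) (k+1)] - rational in k, leading ratio -1; with t_0 = \frac{7}{3}, classification follows.


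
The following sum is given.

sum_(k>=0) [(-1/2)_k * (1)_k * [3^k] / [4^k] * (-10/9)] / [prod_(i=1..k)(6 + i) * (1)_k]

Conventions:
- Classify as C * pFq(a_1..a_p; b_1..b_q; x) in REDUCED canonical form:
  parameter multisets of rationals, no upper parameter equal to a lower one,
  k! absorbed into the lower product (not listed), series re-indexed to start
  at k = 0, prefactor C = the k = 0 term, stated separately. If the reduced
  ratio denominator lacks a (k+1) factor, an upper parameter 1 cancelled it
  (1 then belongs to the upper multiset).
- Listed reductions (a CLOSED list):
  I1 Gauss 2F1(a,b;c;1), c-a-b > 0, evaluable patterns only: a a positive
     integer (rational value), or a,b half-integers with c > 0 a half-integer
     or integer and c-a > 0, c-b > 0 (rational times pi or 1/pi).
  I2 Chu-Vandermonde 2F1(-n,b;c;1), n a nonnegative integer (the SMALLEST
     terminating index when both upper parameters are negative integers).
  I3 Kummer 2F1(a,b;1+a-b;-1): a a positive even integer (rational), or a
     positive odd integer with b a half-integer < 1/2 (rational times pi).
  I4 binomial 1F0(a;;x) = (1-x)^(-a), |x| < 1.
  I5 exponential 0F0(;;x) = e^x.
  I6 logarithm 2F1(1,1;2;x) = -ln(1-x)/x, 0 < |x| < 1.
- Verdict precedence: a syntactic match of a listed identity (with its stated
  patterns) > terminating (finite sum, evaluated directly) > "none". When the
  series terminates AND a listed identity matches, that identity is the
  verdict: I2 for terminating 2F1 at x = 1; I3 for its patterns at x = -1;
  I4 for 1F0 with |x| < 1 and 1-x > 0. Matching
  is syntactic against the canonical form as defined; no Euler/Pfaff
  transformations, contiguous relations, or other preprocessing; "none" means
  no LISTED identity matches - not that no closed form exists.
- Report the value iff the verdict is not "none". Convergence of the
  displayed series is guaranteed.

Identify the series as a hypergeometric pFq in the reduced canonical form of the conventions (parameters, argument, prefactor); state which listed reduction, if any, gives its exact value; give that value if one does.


At argument 3/4: a 2F1 with upper {-1/2, 1}, lower {7}, scaled by C = -10/9. Verdict: none (x = 3/4): each listed identity misses the multisets {-1/2, 1} ; {7}.

Key step: x = (3/4) and the two geometric factors (prefactor -10/9) combine into one argument.
Consecutive-term ratio: r(k) = (3/4) * (k-1/2) (k+1) / [(k+7) (k+1)] - rational; roots negated = parameters, x = (3/4), C = -10/9.


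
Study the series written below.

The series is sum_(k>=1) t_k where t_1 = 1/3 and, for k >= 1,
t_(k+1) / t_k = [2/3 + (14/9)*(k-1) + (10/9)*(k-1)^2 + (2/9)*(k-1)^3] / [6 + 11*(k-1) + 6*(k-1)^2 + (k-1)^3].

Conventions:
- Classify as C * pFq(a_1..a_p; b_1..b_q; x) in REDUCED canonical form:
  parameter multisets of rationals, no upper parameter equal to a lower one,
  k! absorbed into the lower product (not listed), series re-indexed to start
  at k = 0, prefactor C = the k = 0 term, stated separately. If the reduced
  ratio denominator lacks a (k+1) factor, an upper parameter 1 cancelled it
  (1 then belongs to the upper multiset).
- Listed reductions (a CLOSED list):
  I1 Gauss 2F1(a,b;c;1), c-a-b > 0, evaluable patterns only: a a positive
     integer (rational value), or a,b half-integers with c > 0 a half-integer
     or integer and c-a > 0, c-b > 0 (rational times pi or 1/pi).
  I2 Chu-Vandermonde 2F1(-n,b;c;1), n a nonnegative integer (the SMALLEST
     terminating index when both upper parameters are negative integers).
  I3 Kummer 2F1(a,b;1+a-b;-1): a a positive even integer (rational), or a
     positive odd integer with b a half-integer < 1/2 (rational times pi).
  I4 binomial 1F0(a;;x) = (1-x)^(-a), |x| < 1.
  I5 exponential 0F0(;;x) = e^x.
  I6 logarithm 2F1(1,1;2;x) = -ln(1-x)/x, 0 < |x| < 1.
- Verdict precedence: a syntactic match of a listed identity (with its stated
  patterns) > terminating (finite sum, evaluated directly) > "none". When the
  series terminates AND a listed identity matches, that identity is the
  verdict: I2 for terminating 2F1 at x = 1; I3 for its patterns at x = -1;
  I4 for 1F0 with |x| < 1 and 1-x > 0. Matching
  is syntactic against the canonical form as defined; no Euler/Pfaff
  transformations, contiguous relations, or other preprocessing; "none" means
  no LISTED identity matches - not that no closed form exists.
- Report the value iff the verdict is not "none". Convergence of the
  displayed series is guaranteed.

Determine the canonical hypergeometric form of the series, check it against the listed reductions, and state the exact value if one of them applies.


The series (x = 2/9) is 2F1: upper {1, 1}, lower {2}, prefactor 1/3. Verdict at x = 2/9: the logarithmic series (I6) matches (the logarithm: parameters (1,1;2), x = 2/9). Its exact value is (-3/2) * ln(7/9).

Key observation: from the first term 1/3: the expanded ratio factors over Q; prefactor 1/3, roots give parameters.
Term ratio: r(k) = (2/9) * (k+1) (k+1) / [(k+2) (k+1)] ; factor over Q: parameters, x = (2/9), and C = 1/3.


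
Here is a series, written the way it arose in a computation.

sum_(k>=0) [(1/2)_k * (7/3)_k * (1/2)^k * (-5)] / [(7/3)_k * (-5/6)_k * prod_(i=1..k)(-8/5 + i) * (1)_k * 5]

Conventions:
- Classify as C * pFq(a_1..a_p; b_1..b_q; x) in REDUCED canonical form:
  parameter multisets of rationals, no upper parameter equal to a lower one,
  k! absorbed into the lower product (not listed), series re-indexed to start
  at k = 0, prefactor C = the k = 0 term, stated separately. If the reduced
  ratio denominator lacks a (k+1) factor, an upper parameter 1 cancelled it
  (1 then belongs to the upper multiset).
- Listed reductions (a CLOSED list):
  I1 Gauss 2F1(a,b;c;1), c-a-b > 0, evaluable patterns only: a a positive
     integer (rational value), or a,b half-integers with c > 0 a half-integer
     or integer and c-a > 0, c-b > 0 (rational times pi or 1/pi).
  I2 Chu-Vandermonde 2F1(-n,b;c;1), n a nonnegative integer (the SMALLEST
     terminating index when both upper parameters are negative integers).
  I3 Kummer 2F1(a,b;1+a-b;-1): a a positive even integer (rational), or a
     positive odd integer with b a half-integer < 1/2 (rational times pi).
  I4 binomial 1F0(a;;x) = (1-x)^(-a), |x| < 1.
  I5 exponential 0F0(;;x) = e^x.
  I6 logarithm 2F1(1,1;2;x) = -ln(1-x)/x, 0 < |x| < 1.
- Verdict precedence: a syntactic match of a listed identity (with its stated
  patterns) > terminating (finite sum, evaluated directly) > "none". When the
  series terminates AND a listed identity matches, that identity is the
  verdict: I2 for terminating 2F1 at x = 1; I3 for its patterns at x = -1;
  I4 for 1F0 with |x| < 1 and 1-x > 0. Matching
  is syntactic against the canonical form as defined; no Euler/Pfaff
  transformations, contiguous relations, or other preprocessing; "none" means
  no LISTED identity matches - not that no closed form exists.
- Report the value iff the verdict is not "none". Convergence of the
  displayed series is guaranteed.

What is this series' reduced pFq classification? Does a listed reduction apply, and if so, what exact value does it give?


Prefactor -1, argument 1/2: 1F2 with upper {1/2} over lower {-5/6, -3/5}. Verdict: none. No listed pattern accepts 1F2(1/2; -5/6, -3/5; 1/2).

First insight: from the first term -1: the parameter 7/3 appears in both the upper and lower lists and cancels.
Term ratio: r(k) = (1/2) * (k+1/2) / [(k-5/6) (k-3/5) (k+1)] - rational; roots negated = parameters, x = (1/2), C = -1.


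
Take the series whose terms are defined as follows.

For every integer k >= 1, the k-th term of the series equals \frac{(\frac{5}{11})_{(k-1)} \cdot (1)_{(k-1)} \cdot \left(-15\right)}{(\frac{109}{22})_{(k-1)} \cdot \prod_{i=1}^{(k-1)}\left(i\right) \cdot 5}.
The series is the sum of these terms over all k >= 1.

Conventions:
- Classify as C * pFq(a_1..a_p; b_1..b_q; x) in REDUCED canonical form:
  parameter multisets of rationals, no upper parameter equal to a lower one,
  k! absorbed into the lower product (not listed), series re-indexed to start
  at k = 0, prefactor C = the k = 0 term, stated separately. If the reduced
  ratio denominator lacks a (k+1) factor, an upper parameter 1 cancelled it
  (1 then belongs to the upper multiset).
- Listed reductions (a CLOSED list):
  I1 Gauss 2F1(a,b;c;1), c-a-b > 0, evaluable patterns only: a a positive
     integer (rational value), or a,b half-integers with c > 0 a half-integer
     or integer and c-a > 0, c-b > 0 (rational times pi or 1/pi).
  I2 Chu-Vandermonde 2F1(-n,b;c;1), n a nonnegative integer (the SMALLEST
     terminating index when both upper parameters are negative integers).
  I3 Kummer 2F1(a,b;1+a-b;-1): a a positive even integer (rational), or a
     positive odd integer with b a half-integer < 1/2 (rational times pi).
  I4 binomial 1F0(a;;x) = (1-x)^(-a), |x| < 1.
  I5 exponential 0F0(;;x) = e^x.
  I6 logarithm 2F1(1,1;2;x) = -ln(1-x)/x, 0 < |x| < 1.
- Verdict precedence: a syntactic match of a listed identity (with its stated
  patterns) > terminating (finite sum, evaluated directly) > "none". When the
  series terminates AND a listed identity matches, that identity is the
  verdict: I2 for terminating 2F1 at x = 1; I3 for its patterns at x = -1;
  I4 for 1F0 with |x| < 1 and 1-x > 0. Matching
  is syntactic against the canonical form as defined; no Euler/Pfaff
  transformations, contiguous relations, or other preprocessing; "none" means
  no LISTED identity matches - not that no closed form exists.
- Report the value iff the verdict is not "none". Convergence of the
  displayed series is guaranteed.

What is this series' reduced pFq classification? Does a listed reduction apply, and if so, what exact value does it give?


Prefactor -3, argument 1: 2F1 with upper {\frac{5}{11}, 1} over lower {\frac{109}{22}}. Verdict at x = 1: the Gauss summation I1 matches (x = 1: the Gamma ratio telescopes since c-a-b = 7/2 > 0 and a = 1 in Z>0). Exact value: -\frac{261}{77}.

Key observation: from the first term -3: the product of the first k integers (C = -3) is k!.
Term ratio: r(k) = 1 * (k+\frac{5}{11}) (k+1) / [(k+\frac{109}{22}) (k+1)] ; factor over Q: parameters, x = 1, and C = -3.


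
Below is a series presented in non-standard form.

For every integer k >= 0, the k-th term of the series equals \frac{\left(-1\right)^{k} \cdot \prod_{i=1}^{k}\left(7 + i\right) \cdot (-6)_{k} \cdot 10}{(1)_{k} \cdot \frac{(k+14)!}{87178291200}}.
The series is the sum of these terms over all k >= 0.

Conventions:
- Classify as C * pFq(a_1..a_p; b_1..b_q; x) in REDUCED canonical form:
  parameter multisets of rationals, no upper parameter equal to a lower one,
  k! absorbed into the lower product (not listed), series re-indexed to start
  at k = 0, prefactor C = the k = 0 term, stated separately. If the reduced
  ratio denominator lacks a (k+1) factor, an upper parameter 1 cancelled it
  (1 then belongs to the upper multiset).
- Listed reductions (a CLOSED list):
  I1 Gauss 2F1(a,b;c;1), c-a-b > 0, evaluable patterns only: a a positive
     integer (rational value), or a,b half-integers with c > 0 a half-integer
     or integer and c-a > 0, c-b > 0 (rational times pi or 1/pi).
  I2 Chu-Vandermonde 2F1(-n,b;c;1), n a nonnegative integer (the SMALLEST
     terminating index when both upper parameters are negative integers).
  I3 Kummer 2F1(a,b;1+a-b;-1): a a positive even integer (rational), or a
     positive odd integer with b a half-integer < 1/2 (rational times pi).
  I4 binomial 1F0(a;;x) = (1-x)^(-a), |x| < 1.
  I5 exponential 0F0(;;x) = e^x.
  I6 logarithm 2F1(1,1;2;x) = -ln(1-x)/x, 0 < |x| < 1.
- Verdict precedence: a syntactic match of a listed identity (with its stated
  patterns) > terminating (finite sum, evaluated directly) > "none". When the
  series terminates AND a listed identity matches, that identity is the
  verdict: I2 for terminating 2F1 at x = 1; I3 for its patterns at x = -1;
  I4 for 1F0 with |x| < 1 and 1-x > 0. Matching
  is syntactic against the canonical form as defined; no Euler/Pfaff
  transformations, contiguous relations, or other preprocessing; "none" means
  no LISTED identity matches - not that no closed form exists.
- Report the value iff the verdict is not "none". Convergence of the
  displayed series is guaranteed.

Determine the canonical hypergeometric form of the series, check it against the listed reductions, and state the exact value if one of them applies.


First insight: from the first term 10: the running product (C = 10, x = -1) telescopes to a rising factorial.
Adjacent-term ratio: r(k) = -1 * (k-6) (k+8) / [(k+15) (k+1)] - rational in k, leading ratio -1; with t_0 = 10, classification follows.

At argument -1: a 2F1 with upper {-6, 8}, lower {15}, scaled by C = 10. Verdict (x = -1): Kummer's theorem (I3) applies (x = -1; c = 15 equals 1+a-b for upper {-6, 8}: listed pattern). Its exact value is 143.


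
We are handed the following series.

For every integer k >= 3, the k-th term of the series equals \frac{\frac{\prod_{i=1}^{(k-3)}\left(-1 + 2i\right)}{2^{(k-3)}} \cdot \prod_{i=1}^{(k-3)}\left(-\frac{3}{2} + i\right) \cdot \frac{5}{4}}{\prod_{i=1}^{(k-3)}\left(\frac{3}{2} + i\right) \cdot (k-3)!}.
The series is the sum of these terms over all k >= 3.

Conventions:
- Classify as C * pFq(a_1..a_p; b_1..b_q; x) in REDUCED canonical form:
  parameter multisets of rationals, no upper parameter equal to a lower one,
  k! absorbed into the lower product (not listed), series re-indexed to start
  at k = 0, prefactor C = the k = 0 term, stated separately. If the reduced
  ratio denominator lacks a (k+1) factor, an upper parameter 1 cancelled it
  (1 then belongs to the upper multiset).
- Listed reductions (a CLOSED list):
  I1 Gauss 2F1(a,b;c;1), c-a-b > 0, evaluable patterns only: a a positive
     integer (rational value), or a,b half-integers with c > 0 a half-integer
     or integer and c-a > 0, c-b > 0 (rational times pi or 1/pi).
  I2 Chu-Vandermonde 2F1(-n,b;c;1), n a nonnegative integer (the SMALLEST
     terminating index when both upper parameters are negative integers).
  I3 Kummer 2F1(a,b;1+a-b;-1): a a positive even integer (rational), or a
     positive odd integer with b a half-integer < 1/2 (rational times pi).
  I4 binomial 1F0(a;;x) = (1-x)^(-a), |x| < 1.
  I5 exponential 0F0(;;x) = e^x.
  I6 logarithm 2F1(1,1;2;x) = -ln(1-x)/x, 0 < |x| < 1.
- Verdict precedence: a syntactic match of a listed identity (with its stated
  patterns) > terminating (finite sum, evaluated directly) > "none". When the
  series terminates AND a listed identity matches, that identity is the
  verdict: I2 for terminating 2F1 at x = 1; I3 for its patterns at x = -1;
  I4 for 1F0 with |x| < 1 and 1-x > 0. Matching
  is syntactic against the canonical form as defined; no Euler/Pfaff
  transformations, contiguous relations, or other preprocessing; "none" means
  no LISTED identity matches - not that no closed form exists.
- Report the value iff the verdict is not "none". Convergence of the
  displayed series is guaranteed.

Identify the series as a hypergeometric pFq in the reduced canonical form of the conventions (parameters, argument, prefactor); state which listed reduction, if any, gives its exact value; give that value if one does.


At argument 1: a 2F1 with upper {-\frac{1}{2}, \frac{1}{2}}, lower {\frac{5}{2}}, scaled by C = \frac{5}{4}. Verdict: the half-integer Gauss pattern (I1) matches (x = 1; upper {-\frac{1}{2}, \frac{1}{2}} half-integers, c = \frac{5}{2} in the evaluable pattern). Sum: \frac{45}{128} \cdot \pi.

Key step: x = 1 and the odd product 1*3*...*(2k-1) (prefactor 5/4) is 2^k (1/2)_k.
Consecutive-term ratio: r(k) = 1 * (k-\frac{1}{2}) (k+\frac{1}{2}) / [(k+\frac{5}{2}) (k+1)] - rational; roots negated = parameters, x = 1, C = \frac{5}{4}.


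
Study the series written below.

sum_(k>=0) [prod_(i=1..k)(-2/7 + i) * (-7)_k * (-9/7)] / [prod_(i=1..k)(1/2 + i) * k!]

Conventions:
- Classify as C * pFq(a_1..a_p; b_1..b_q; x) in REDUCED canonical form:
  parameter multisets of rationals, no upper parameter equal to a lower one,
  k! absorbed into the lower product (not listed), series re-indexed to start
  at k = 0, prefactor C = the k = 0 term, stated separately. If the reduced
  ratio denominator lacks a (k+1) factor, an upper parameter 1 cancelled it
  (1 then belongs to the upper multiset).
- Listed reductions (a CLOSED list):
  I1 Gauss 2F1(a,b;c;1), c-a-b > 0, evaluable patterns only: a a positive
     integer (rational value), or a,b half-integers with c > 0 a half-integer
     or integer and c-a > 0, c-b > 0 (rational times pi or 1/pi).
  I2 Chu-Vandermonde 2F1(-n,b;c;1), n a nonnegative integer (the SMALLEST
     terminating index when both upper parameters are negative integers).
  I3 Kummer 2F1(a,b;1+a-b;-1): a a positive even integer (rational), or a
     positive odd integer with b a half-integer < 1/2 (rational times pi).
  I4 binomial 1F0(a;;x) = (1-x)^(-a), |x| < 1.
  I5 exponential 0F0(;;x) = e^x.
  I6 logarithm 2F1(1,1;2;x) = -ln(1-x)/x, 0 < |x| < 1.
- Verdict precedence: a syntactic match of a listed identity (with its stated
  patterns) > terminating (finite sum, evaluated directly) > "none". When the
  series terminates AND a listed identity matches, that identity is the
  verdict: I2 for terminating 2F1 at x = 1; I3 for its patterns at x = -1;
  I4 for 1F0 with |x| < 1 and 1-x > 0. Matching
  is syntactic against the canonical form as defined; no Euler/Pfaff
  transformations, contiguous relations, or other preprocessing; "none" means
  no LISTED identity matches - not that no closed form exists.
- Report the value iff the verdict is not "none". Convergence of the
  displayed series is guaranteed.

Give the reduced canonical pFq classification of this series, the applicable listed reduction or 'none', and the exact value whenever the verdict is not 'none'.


Classification (C = -9/7): 2F1 with upper {-7, 5/7}, lower {3/2}, argument x = 1. Verdict (x = 1): the Chu-Vandermonde identity I2 applies (terminating 2F1 at x = 1 with n = 7, b = 5/7, c = 3/2). Hence: -9108315/40353607.

Key step: t_0 = -9/7 here, and the running product (C = -9/7) telescopes to a rising factorial.
Adjacent-term ratio: r(k) = 1 * (k-7) (k+5/7) / [(k+3/2) (k+1)] - rational in k. x = 1; t_0 = -9/7; negate the roots.


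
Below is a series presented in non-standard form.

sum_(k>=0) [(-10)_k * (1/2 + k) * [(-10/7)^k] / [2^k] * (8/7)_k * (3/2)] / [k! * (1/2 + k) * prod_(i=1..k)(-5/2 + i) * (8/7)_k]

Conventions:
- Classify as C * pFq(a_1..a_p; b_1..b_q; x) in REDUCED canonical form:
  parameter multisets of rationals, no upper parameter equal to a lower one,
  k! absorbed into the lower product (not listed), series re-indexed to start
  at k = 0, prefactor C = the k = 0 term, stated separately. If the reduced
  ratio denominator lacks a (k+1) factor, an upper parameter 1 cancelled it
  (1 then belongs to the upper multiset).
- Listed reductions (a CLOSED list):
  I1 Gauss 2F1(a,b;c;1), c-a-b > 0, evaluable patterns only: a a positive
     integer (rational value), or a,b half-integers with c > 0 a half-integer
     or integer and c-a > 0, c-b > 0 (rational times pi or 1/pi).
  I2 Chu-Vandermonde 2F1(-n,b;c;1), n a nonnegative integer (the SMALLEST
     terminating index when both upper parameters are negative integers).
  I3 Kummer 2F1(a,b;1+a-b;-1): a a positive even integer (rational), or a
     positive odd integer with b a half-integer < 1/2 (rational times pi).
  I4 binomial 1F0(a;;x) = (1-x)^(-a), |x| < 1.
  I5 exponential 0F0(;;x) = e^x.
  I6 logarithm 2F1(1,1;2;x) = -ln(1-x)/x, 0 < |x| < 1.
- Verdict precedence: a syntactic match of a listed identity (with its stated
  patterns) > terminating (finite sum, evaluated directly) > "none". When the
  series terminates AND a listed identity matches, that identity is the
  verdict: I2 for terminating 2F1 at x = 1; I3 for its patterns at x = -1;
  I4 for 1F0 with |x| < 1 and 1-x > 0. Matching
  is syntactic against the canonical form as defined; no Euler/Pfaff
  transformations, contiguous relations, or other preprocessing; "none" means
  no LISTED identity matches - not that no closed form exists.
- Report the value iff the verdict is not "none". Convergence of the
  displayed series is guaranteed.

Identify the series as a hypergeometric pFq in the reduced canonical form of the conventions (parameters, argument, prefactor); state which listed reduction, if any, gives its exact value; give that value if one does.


Prefactor 3/2, argument -5/7: 1F1 with upper {-10} over lower {-3/2}. Verdict: terminating - no listed pattern fits, but -10 in the upper list cuts the series at k = 10; direct evaluation. Hence: 19250914275360307/45806751328338.

Key step: with t_0 = 3/2, striking the common factor k + 1/2 reduces the term (C = 3/2).
Ratio: r(k) = (-5/7) * (k-10) / [(k-3/2) (k+1)] - rational in k, leading ratio (-5/7); with t_0 = 3/2, classification follows.


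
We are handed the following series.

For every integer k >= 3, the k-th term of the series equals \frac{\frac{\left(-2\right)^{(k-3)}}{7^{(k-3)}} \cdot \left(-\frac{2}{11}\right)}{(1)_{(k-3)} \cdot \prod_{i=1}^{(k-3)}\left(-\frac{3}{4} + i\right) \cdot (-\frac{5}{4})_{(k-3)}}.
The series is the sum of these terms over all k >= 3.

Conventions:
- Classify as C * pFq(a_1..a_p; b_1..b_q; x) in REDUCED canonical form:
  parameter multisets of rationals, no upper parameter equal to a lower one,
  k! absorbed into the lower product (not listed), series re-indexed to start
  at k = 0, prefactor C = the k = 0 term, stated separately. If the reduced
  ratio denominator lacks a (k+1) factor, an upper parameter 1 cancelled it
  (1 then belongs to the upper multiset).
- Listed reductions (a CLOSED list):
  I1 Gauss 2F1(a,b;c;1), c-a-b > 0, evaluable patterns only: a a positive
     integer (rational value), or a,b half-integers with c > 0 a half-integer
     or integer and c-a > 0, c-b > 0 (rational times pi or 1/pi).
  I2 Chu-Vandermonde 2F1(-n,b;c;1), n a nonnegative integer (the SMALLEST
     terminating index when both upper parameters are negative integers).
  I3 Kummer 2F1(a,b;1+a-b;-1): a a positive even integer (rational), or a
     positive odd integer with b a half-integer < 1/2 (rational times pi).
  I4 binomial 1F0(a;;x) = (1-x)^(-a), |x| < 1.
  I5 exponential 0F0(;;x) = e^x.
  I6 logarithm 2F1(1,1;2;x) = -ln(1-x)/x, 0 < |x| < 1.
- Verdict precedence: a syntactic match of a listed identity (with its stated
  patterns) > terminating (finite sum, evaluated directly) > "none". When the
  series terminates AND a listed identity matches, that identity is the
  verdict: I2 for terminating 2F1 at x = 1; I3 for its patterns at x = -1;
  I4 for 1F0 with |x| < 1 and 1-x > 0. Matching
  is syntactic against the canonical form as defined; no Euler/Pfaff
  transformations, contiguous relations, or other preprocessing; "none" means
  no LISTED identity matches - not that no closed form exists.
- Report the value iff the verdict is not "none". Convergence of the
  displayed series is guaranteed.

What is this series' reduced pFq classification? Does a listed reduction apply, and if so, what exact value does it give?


The series (x = -\frac{2}{7}) is 0F2: upper {-}, lower {-\frac{5}{4}, \frac{1}{4}}, prefactor -\frac{2}{11}. Verdict: none. Every listed pattern misses the 0F2 form at -\frac{2}{7}, upper {-}.

Key step: t_0 being -\frac{2}{11}, the lower running product (C = -2/11) is a rising factorial.
Term ratio: r(k) = -\frac{2}{7} * 1 / [(k-\frac{5}{4}) (k+\frac{1}{4}) (k+1)] - rational; roots negated = parameters, x = -\frac{2}{7}, C = -\frac{2}{11}.
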